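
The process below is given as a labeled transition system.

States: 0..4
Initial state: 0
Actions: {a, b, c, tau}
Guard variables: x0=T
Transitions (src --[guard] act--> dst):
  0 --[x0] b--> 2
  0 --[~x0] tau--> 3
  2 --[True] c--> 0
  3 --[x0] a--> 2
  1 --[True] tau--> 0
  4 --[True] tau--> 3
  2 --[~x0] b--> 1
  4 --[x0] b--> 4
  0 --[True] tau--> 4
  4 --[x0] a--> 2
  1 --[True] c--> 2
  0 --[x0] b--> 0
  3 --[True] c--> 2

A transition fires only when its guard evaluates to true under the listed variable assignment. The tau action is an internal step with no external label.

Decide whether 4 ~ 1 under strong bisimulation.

Bisimulation quotient by refinement:
  P[0] = {{0,1,2,3,4}}
  P[1] = {{0},{1},{2},{3},{4}}
Fixed point at round 2; 5 class(es).
[4]={4}  [1]={1}

Answer: NOT BISIMILAR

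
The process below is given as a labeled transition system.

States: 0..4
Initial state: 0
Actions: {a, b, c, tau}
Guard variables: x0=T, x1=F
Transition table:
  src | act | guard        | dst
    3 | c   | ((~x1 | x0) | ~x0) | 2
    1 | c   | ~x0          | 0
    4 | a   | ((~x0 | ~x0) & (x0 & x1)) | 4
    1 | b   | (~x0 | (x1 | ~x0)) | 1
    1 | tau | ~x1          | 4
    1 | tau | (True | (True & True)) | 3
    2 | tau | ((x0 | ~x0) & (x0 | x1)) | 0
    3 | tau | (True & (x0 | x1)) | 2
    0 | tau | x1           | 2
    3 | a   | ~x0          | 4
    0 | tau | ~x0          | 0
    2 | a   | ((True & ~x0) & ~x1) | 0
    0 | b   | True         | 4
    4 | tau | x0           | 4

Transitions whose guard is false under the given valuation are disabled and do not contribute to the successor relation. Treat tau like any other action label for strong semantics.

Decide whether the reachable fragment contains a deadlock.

Reach set: {0,4}
  0: b→4  [1 exit(s)]
  4: tau→4  [1 exit(s)]

Answer: DEADLOCK-FREE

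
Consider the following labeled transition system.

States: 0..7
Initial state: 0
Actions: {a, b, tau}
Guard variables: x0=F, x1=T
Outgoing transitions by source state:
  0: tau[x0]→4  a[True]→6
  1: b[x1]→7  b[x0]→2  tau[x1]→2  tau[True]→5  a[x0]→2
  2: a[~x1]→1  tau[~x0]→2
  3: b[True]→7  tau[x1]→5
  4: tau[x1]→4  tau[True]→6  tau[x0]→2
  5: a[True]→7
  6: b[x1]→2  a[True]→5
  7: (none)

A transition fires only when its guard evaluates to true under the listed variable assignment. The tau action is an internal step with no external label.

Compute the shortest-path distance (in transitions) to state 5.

BFS to 5:
  Layer 0: {0}
  Layer 1: {6}
  Layer 2: {2,5}
depth(5)=2, e.g. a·a

Answer: 2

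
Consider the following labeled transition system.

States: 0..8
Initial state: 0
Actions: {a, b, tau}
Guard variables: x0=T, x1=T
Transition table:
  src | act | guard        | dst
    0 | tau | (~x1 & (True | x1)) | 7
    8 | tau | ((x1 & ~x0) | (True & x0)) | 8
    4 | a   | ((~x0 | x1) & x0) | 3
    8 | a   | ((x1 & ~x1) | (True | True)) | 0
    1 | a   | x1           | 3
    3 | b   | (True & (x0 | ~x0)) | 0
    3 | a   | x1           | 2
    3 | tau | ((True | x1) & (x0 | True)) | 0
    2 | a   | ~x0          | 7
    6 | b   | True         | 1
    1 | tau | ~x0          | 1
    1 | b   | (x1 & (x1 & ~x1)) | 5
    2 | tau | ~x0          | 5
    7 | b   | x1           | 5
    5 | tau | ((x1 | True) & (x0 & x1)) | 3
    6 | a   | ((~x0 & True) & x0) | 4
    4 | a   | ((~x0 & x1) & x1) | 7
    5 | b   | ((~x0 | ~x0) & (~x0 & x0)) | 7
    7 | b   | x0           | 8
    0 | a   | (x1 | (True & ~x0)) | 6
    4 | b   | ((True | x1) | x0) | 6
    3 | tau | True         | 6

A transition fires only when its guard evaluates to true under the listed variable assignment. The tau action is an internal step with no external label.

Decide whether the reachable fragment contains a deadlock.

Reachable = {0,1,2,3,6}
  0: a→6  [1 exit(s)]
  1: a→3  [1 exit(s)]
  2: ∅  [deadlock]
  3: a→2  b→0  tau→0  tau→6  [4 exit(s)]
  6: b→1  [1 exit(s)]
witness 2: a·b·a·a

Answer: DEADLOCK at state 2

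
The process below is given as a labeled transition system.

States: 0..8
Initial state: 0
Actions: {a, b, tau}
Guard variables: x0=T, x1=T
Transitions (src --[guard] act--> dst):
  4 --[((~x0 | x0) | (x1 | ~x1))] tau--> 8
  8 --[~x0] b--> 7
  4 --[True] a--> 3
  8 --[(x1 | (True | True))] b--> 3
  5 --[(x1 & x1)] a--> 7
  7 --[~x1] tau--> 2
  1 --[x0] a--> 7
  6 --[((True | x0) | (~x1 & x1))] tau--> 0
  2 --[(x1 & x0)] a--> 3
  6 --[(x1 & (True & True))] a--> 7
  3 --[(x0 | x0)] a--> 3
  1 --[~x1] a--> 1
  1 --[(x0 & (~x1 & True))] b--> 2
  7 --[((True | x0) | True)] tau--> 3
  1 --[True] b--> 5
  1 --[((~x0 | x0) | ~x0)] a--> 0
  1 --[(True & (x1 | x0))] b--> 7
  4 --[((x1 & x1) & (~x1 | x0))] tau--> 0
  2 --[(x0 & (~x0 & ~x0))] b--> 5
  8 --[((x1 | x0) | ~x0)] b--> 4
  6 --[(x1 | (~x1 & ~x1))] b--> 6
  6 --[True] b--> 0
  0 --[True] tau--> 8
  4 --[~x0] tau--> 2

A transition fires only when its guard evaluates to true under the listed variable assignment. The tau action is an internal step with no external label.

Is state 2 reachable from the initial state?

Answer: UNREACHABLE

Analysis:
18 transition(s) survive guard evaluation.
Layer 0: {0}
Layer 1: {8}  now seen {0,8}
Layer 2: {3,4}  now seen {0,3,4,8}
Reachable = {0,3,4,8}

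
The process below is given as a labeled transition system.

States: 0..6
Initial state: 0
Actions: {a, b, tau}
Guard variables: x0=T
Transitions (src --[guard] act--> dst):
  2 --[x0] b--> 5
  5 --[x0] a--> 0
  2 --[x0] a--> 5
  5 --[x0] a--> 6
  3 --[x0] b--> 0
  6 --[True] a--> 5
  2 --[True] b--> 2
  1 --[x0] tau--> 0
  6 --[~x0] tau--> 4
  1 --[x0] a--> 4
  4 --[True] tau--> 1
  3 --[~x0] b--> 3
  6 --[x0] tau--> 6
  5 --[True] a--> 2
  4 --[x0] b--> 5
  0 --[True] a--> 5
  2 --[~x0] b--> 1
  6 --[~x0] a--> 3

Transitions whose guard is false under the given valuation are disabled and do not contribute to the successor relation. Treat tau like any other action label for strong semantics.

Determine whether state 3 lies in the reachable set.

14 transition(s) survive guard evaluation.
depth 0: {0}
depth 1: {5}  cumulative {0,5}
depth 2: {2,6}  cumulative {0,2,5,6}
Reachable = {0,2,5,6}

Answer: UNREACHABLE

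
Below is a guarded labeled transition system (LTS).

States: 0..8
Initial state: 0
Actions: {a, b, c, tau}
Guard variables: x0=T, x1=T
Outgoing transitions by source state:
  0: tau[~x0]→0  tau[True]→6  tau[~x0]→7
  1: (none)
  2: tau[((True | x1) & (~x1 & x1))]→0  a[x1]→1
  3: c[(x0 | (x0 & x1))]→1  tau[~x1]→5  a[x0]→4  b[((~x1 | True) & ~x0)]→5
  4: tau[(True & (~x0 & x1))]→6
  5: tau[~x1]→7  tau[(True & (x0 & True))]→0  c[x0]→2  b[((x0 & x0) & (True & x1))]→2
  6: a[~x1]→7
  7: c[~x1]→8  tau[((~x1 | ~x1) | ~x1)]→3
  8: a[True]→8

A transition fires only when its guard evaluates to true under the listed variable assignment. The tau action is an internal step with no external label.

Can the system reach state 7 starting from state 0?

After dropping false guards: 8 live edges.
depth 0: {0}
depth 1: {6}  now seen {0,6}
R = {0,6}

Answer: UNREACHABLE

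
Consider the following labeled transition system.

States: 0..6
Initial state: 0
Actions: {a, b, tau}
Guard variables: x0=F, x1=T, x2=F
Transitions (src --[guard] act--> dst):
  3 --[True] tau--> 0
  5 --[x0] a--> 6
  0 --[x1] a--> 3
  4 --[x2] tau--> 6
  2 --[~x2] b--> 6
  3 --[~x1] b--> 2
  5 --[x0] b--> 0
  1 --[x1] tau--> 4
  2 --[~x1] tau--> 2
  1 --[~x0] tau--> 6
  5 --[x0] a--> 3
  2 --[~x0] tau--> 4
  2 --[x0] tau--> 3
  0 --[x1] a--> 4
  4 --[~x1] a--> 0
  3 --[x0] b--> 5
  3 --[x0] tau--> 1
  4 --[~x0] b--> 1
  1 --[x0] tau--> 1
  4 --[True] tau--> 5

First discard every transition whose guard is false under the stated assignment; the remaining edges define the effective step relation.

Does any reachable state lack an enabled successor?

Answer: DEADLOCK at state 5

Analysis:
R = {0,1,3,4,5,6}
  0: a→3  a→4  [deg 2]
  1: tau→4  tau→6  [deg 2]
  3: tau→0  [deg 1]
  4: b→1  tau→5  [deg 2]
  5: ∅  [deadlock]
  6: ∅  [deadlock]
Path to 5: a·tau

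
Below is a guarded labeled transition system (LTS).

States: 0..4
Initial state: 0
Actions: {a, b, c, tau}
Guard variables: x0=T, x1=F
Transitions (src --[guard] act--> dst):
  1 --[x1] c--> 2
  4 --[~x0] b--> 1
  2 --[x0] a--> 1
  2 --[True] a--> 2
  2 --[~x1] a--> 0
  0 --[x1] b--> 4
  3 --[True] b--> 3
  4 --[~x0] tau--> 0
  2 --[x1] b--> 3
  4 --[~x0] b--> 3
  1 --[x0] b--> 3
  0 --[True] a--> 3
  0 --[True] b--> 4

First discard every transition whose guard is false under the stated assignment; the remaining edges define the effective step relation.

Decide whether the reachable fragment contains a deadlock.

Answer: DEADLOCK at state 4

Analysis:
R = {0,3,4}
  0: a→3  b→4  [2 out]
  3: b→3  [1 out]
  4: ∅  [no exit]
trace reaching 4: b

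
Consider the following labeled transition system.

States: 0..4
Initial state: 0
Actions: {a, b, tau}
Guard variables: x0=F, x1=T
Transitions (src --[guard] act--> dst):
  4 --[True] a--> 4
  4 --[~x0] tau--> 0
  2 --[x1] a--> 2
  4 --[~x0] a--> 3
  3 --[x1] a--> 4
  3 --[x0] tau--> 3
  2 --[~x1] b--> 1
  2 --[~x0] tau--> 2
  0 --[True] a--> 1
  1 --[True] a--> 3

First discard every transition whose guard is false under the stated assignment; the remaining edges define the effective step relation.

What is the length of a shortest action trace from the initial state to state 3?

Answer: 2

Working:
Breadth-first toward 3:
  L0 = {0}
  L1 = {1}
  L2 = {3}
first hit 3 at d=2 via a·a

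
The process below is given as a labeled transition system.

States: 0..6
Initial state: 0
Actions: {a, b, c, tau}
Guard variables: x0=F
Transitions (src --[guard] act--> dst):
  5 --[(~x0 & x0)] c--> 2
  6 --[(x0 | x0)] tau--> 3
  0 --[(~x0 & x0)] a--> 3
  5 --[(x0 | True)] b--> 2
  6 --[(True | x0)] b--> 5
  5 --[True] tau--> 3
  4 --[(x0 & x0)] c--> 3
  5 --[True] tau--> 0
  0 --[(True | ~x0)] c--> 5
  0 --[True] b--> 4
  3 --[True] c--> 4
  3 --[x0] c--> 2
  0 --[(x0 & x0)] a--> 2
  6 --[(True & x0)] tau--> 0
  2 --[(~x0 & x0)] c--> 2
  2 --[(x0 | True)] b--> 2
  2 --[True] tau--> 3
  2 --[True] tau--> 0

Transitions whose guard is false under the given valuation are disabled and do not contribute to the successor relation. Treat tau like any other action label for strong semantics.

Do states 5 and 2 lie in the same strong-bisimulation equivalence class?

Answer: BISIMILAR

Analysis:
Refine partition for ~:
  round 0: {{0,1,2,3,4,5,6}}
  round 1: {{0},{1,4},{2,5},{3},{6}}
stable after 2 split(s): 5 block(s)
5∈{2,5}, 2∈{2,5}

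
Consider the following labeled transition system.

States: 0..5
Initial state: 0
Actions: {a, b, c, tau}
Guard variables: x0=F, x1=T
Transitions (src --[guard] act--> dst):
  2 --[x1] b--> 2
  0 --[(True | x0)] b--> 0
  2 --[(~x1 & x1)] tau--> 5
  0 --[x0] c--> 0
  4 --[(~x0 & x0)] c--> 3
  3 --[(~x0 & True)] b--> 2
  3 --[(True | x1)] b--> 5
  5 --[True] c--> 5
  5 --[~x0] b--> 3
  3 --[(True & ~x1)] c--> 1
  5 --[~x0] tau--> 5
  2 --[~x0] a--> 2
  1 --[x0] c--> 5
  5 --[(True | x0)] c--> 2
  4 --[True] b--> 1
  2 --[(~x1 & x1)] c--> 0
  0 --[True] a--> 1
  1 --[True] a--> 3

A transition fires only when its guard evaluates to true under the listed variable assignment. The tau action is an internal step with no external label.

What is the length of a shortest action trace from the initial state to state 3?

BFS to 3:
  L0 = {0}
  L1 = {1}
  L2 = {3}
depth(3)=2, e.g. a·a

Answer: 2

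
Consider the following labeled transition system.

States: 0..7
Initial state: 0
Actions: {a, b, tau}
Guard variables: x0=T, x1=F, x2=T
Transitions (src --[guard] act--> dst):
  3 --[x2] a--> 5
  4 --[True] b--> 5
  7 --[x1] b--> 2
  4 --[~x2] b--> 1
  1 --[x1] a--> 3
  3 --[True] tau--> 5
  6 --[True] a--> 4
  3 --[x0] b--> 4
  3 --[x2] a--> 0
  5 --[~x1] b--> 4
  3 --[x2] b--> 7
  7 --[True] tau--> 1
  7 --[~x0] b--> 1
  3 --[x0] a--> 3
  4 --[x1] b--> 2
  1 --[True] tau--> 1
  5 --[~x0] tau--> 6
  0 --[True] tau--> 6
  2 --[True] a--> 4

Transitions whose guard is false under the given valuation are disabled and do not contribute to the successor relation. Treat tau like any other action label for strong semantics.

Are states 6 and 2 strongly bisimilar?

Answer: BISIMILAR

Analysis:
Bisimulation quotient by refinement:
  π0 = {{0,1,2,3,4,5,6,7}}
  π1 = {{0,1,7},{2,6},{3},{4,5}}
  π2 = {{0},{1,7},{2,6},{3},{4,5}}
stable after 3 split(s): 5 block(s)
[6]={2,6}  [2]={2,6}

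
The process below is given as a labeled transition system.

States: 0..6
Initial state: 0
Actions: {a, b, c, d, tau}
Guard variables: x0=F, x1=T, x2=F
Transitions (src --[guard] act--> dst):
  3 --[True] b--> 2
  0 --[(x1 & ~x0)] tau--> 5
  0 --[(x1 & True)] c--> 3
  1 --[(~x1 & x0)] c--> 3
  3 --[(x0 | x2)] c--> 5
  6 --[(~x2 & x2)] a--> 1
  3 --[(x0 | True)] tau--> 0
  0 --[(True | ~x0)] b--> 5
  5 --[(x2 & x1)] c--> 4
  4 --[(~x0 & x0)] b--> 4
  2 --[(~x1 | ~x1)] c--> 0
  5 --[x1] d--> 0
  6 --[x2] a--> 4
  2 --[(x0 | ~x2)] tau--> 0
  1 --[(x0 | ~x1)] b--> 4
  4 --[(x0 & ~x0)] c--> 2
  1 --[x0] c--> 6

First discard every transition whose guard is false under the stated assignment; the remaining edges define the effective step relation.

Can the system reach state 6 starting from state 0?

Answer: UNREACHABLE

Working:
Guard filter leaves 7 enabled edge(s).
L0 = {0}
L1 = {3,5}  total {0,3,5}
L2 = {2}  total {0,2,3,5}
Reach set: {0,2,3,5}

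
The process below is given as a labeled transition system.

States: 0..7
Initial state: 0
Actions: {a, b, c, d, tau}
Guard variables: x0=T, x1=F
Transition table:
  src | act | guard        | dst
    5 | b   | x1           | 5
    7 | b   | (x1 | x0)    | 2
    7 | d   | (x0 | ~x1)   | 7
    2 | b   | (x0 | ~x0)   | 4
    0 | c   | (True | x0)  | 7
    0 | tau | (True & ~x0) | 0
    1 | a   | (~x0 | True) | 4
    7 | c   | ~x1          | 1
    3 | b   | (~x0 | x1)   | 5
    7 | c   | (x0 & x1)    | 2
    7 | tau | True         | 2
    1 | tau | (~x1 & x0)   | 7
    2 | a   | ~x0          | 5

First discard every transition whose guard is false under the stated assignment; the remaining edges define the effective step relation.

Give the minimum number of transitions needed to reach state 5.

Answer: UNREACHABLE

Trace:
Breadth-first toward 5:
  Layer 0: {0}
  Layer 1: {7}
  Layer 2: {1,2}
  Layer 3: {4}
5 never appears.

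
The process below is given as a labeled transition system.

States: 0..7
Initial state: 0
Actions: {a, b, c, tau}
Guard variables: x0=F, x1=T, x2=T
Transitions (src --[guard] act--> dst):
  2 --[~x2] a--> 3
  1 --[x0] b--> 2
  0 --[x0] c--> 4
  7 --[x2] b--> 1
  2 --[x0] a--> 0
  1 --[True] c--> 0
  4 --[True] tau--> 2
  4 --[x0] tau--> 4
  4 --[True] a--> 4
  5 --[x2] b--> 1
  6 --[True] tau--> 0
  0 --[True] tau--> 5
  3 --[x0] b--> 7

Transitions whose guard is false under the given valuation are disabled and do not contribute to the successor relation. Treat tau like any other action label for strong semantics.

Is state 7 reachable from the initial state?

Answer: UNREACHABLE

Trace:
After dropping false guards: 7 live edges.
depth 0: {0}
depth 1: {5}  cumulative {0,5}
depth 2: {1}  cumulative {0,1,5}
R = {0,1,5}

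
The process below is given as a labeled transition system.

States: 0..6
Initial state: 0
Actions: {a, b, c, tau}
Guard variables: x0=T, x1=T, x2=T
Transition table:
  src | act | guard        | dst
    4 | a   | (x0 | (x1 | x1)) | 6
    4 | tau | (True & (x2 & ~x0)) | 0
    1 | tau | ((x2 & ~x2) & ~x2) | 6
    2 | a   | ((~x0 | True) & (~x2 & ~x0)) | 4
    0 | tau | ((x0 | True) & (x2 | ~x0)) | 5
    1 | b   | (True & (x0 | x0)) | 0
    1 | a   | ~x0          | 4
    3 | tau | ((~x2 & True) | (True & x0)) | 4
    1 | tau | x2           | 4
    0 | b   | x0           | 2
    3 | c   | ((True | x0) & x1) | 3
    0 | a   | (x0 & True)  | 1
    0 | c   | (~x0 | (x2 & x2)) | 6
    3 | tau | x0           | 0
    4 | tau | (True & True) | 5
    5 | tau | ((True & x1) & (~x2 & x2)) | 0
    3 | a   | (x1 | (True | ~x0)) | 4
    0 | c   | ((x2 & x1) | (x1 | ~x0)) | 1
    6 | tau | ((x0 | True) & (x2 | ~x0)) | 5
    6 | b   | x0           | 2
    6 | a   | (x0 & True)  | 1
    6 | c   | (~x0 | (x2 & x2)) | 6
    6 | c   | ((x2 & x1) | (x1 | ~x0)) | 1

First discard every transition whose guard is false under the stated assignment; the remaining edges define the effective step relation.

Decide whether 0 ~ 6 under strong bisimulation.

Answer: BISIMILAR

Analysis:
Bisimulation quotient by refinement:
  π0 = {{0,1,2,3,4,5,6}}
  π1 = {{0,6},{1},{2,5},{3},{4}}
Fixed point at round 2; 5 class(es).
[0]={0,6}  [6]={0,6}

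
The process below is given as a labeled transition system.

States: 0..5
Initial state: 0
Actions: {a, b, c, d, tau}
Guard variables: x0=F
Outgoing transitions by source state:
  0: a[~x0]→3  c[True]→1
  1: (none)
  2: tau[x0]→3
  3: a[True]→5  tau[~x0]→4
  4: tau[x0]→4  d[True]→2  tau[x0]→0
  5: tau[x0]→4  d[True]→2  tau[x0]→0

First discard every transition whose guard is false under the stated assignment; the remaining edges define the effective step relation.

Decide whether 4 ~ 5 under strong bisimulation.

Bisimulation quotient by refinement:
  P[0] = {{0,1,2,3,4,5}}
  P[1] = {{0},{1,2},{3},{4,5}}
stable after 2 split(s): 4 block(s)
class of 4: {4,5}; class of 5: {4,5}

Answer: BISIMILAR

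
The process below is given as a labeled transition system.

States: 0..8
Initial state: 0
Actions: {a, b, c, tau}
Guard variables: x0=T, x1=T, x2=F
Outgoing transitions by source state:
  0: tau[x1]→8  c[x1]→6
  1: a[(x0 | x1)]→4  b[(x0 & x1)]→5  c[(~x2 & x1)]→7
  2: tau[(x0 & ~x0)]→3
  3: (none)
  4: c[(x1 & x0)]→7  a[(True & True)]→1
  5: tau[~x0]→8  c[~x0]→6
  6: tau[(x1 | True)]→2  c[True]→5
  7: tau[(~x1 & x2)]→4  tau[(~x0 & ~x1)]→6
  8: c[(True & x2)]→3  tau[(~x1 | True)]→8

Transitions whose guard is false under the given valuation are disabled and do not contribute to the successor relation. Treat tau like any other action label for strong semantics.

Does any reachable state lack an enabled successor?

Answer: DEADLOCK at state 2

Working:
Reachable = {0,2,5,6,8}
  0: c→6  tau→8  [deg 2]
  2: ∅  [no exit]
  5: ∅  [no exit]
  6: c→5  tau→2  [deg 2]
  8: tau→8  [deg 1]
trace reaching 2: c·tau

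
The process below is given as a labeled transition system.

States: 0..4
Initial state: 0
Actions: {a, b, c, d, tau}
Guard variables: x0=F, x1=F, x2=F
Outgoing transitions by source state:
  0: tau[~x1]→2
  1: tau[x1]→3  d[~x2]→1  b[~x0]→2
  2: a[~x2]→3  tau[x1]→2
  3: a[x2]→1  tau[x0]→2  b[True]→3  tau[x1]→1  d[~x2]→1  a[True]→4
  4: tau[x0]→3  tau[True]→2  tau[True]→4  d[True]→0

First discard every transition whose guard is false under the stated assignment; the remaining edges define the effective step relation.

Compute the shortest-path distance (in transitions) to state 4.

BFS to 4:
  L0 = {0}
  L1 = {2}
  L2 = {3}
  L3 = {1,4}
4 enters at depth 3; path tau·a·a

Answer: 3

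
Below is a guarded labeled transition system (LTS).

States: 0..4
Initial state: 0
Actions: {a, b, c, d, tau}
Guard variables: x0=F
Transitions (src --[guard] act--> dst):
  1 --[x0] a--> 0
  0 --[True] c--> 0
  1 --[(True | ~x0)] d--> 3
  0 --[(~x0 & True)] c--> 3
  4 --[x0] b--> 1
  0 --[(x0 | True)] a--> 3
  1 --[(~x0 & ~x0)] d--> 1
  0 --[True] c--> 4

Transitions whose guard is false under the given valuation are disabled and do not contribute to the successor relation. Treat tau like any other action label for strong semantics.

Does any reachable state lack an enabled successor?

Reachable = {0,3,4}
  0: a→3  c→0  c→3  c→4  [4 out]
  3: ∅  [no exit]
  4: ∅  [no exit]
trace reaching 3: c

Answer: DEADLOCK at state 3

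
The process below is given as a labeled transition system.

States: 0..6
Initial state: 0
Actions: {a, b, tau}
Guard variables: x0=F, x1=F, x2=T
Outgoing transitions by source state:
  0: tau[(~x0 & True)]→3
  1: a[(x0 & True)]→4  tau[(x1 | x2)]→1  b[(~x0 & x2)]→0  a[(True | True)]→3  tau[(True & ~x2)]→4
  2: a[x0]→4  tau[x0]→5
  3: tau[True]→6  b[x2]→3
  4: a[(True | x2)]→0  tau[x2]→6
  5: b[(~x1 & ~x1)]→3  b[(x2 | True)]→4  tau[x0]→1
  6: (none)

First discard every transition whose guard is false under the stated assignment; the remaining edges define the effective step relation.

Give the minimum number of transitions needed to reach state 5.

Answer: UNREACHABLE

Trace:
Layered search for 5:
  Layer 0: {0}
  Layer 1: {3}
  Layer 2: {6}
5 never appears.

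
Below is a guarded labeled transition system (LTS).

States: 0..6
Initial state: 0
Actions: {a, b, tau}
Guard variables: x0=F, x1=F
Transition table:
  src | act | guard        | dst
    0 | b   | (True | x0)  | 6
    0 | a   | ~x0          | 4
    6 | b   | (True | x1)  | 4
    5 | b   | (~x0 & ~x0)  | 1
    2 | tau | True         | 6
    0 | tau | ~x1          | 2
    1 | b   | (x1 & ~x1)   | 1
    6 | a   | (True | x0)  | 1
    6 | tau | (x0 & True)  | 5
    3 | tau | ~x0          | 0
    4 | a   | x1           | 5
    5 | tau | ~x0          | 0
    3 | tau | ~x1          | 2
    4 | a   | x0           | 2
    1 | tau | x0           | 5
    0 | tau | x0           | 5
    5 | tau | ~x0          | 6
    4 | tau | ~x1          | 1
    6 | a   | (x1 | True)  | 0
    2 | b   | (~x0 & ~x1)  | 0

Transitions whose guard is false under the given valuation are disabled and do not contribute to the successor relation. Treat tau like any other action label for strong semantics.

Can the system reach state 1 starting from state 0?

Guard filter leaves 14 enabled edge(s).
L0 = {0}
L1 = {2,4,6}  now seen {0,2,4,6}
L2 = {1}  now seen {0,1,2,4,6}
Reach set: {0,1,2,4,6}
trace reaching 1: b·a

Answer: REACHABLE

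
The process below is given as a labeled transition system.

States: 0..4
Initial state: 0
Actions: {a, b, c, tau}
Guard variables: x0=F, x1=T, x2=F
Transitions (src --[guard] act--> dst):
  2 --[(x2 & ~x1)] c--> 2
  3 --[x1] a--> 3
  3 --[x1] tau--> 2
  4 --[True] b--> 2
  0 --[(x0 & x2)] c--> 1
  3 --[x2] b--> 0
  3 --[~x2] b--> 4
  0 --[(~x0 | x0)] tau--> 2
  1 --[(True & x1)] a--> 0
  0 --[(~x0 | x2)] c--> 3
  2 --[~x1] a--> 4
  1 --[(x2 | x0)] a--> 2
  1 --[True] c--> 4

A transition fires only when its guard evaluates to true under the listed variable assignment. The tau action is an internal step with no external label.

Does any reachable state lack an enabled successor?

Answer: DEADLOCK at state 2

Working:
R = {0,2,3,4}
  0: c→3  tau→2  [2 exit(s)]
  2: ∅  [no exit]
  3: a→3  b→4  tau→2  [3 exit(s)]
  4: b→2  [1 exit(s)]
trace reaching 2: tau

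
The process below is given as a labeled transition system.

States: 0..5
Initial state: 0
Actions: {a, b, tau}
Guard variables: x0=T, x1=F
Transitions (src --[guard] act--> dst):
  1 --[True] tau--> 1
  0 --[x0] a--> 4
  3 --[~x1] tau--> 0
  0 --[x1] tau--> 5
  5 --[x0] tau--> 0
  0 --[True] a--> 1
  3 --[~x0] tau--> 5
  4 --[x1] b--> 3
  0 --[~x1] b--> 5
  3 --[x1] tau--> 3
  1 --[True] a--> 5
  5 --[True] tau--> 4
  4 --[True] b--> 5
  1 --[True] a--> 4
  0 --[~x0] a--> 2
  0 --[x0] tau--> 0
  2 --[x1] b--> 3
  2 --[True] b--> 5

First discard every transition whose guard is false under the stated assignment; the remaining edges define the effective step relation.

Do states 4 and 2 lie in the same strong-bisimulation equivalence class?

Answer: BISIMILAR

Working:
Refine partition for ~:
  round 0: {{0,1,2,3,4,5}}
  round 1: {{0},{1},{2,4},{3,5}}
  round 2: {{0},{1},{2,4},{3},{5}}
Fixed point at round 3; 5 class(es).
4∈{2,4}, 2∈{2,4}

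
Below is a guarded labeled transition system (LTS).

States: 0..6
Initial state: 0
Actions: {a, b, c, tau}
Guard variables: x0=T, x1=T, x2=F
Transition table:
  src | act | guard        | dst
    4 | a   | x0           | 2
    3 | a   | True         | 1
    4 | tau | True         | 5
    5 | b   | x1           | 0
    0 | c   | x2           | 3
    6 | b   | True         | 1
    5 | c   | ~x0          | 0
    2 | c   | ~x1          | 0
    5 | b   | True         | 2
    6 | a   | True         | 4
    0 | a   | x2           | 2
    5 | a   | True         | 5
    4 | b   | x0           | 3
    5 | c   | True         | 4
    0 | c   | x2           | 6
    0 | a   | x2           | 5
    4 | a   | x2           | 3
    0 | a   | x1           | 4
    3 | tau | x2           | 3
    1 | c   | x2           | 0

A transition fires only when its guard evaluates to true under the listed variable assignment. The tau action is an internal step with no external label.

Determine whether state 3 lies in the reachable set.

11 transition(s) survive guard evaluation.
depth 0: {0}
depth 1: {4}  cumulative {0,4}
depth 2: {2,3,5}  cumulative {0,2,3,4,5}
depth 3: {1}  cumulative {0,1,2,3,4,5}
Reach set: {0,1,2,3,4,5}
trace reaching 3: a·b

Answer: REACHABLE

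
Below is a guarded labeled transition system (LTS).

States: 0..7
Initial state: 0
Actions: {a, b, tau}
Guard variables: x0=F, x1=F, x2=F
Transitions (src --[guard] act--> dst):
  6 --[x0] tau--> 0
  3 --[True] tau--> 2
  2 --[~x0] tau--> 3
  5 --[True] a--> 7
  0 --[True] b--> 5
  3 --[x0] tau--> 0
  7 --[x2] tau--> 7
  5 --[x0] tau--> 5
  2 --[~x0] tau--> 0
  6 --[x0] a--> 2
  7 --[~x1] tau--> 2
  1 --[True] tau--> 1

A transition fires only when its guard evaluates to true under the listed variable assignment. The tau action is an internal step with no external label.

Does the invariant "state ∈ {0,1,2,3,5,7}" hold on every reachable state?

Inv-set: {0,1,2,3,5,7}
Reach set: {0,2,3,5,7}
  0: ✓
  2: ✓
  3: ✓
  5: ✓
  7: ✓

Answer: INVARIANT HOLDS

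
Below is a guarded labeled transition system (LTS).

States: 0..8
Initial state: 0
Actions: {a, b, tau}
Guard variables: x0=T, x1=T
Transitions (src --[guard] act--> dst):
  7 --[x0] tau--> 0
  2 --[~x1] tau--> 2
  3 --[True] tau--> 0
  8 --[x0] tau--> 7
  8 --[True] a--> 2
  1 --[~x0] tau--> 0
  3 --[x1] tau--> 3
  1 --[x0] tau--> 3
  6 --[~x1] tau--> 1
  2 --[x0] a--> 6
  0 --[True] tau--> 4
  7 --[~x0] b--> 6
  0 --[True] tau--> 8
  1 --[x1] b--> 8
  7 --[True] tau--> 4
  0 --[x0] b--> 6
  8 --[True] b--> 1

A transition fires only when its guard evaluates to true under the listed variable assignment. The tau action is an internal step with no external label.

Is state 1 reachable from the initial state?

13 transition(s) survive guard evaluation.
depth 0: {0}
depth 1: {4,6,8}  total {0,4,6,8}
depth 2: {1,2,7}  total {0,1,2,4,6,7,8}
depth 3: {3}  total {0,1,2,3,4,6,7,8}
Reachable = {0,1,2,3,4,6,7,8}
witness 1: tau·b

Answer: REACHABLE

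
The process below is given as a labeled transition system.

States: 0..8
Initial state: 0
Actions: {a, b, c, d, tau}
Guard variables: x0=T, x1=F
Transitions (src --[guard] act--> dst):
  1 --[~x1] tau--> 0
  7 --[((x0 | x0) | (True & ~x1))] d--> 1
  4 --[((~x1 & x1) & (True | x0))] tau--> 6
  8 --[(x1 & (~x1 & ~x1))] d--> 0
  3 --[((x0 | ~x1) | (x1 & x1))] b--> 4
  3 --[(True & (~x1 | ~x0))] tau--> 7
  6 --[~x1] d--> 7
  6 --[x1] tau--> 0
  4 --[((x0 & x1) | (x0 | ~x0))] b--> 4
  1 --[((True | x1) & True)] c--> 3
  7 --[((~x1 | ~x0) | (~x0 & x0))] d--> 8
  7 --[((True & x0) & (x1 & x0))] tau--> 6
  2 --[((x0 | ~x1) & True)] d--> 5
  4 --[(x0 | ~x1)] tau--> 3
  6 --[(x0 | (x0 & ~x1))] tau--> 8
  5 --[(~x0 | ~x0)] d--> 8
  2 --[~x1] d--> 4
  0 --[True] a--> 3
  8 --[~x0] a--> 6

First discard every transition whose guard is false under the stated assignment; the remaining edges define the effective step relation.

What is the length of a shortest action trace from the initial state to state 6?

Layered search for 6:
  depth 0: {0}
  depth 1: {3}
  depth 2: {4,7}
  depth 3: {1,8}
6 never appears.

Answer: UNREACHABLE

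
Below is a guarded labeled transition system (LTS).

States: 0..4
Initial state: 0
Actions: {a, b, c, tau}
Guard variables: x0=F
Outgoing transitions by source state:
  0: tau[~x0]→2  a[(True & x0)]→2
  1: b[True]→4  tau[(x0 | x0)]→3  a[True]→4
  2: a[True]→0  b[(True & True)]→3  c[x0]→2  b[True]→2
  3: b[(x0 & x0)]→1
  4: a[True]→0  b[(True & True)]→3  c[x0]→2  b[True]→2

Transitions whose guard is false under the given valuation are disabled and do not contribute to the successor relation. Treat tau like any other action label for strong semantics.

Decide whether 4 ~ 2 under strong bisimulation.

Refine partition for ~:
  round 0: {{0,1,2,3,4}}
  round 1: {{0},{1,2,4},{3}}
  round 2: {{0},{1},{2,4},{3}}
4 equivalence class(es) (converged in 3)
class of 4: {2,4}; class of 2: {2,4}

Answer: BISIMILAR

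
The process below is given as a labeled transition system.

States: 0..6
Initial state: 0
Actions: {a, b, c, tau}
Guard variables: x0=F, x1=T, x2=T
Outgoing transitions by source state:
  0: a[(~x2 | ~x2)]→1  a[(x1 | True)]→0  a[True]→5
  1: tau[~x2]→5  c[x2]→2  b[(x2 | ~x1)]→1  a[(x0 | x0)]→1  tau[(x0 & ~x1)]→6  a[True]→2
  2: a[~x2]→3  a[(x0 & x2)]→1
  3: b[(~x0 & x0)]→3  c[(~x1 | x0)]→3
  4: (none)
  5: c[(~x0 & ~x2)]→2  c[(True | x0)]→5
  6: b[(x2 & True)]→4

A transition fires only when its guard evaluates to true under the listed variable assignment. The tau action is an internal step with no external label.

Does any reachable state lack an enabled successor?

Reach set: {0,5}
  0: a→0  a→5  [deg 2]
  5: c→5  [deg 1]

Answer: DEADLOCK-FREE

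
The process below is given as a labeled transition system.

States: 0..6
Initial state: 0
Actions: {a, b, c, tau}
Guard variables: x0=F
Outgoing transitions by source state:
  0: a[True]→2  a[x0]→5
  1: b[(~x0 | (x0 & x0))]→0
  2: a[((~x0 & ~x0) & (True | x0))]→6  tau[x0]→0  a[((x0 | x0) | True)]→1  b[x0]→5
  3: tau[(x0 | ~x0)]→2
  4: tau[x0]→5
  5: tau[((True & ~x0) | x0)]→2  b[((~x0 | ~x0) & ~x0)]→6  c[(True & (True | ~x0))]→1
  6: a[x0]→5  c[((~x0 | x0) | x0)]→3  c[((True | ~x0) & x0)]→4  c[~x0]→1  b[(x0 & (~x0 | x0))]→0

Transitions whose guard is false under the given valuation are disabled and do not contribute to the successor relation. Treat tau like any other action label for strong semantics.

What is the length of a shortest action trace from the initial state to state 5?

Breadth-first toward 5:
  Layer 0: {0}
  Layer 1: {2}
  Layer 2: {1,6}
  Layer 3: {3}
5 never appears.

Answer: UNREACHABLE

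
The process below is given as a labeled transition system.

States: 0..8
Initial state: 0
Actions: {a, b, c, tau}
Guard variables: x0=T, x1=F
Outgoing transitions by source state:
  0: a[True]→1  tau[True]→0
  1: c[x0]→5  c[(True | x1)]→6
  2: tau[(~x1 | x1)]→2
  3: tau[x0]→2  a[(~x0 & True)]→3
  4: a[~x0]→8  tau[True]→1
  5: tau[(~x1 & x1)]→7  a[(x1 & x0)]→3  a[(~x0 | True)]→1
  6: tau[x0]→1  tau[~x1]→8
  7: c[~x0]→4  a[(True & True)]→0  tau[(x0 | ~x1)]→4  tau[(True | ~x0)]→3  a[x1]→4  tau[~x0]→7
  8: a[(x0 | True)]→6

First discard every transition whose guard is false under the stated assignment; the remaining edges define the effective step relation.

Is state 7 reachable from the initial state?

Answer: UNREACHABLE

Working:
14 transition(s) survive guard evaluation.
Layer 0: {0}
Layer 1: {1}  total {0,1}
Layer 2: {5,6}  total {0,1,5,6}
Layer 3: {8}  total {0,1,5,6,8}
Reachable = {0,1,5,6,8}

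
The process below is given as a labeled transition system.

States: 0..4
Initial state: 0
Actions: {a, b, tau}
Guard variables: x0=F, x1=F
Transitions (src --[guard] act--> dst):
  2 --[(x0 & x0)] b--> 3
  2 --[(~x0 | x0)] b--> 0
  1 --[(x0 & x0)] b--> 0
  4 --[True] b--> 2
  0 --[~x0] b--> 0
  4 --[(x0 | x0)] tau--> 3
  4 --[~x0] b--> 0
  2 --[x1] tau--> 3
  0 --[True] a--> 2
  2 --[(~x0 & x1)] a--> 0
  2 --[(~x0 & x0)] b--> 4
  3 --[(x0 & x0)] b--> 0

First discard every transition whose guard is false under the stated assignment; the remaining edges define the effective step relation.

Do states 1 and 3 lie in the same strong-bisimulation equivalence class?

Answer: BISIMILAR

Trace:
Refine partition for ~:
  π0 = {{0,1,2,3,4}}
  π1 = {{0},{1,3},{2,4}}
  π2 = {{0},{1,3},{2},{4}}
4 equivalence class(es) (converged in 3)
class of 1: {1,3}; class of 3: {1,3}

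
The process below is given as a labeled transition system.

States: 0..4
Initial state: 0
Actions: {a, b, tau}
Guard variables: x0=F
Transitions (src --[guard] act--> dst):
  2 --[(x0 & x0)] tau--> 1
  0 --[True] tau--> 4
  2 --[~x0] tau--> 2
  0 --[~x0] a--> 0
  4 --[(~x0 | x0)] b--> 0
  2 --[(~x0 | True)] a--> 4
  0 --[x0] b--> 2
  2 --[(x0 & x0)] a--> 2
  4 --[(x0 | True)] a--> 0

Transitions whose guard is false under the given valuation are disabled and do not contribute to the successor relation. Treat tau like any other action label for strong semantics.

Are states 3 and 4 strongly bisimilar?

Refine partition for ~:
  round 0: {{0,1,2,3,4}}
  round 1: {{0,2},{1,3},{4}}
  round 2: {{0},{1,3},{2},{4}}
stable after 3 split(s): 4 block(s)
3∈{1,3}, 4∈{4}

Answer: NOT BISIMILAR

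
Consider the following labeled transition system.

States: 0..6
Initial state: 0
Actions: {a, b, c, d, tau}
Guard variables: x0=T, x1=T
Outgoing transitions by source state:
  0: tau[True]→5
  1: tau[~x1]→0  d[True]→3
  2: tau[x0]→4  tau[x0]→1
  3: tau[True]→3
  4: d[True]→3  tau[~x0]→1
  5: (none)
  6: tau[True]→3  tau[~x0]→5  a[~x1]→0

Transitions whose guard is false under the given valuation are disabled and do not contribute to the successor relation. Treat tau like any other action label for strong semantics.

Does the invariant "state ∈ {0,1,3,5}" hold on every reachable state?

Inv-set: {0,1,3,5}
Reach set: {0,5}
  0: safe
  5: safe

Answer: INVARIANT HOLDS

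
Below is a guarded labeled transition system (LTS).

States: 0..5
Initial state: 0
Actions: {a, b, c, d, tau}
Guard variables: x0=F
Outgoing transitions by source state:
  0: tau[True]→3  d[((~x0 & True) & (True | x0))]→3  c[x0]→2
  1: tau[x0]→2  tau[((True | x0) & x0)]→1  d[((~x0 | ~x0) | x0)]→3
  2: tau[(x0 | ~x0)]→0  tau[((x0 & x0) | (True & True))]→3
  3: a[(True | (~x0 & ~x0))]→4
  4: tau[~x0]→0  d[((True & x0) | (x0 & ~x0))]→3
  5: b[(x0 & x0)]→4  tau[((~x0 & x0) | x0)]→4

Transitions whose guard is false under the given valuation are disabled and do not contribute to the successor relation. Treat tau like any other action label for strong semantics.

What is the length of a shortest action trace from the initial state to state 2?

Answer: UNREACHABLE

Trace:
Layered search for 2:
  depth 0: {0}
  depth 1: {3}
  depth 2: {4}
2 never appears.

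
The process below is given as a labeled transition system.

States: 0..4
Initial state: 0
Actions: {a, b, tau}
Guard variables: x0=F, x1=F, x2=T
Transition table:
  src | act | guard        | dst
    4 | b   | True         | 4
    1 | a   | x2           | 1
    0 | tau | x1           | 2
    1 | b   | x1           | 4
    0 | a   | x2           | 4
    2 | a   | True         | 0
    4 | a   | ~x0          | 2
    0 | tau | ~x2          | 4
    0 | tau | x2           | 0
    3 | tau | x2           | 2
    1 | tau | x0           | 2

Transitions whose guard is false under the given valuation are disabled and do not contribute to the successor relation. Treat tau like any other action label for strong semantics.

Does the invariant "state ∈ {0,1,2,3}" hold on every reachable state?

Allowed set {0,1,2,3}
R = {0,2,4}
  0: ok
  2: ok
  4: outside
counterexample path to 4: a

Answer: INVARIANT VIOLATED at state 4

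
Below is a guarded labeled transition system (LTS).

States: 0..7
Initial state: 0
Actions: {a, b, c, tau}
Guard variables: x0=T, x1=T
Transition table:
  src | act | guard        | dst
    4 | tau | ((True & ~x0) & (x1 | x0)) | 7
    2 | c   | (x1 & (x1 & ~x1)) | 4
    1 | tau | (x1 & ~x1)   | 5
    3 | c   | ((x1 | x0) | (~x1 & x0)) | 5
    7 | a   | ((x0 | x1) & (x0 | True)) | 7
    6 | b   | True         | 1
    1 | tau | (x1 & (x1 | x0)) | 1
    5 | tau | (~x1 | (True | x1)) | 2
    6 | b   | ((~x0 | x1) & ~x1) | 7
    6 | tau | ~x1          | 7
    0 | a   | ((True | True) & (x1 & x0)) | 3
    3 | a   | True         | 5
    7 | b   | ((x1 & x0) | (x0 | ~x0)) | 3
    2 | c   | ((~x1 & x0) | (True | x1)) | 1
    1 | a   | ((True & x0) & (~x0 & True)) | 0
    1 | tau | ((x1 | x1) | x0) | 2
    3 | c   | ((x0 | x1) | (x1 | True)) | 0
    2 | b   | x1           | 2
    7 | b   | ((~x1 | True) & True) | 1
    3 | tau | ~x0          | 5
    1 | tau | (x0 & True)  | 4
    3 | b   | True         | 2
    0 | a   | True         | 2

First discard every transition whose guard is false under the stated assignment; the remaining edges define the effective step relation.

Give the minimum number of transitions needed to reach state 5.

Answer: 2

Working:
Breadth-first toward 5:
  depth 0: {0}
  depth 1: {2,3}
  depth 2: {1,5}
depth(5)=2, e.g. a·a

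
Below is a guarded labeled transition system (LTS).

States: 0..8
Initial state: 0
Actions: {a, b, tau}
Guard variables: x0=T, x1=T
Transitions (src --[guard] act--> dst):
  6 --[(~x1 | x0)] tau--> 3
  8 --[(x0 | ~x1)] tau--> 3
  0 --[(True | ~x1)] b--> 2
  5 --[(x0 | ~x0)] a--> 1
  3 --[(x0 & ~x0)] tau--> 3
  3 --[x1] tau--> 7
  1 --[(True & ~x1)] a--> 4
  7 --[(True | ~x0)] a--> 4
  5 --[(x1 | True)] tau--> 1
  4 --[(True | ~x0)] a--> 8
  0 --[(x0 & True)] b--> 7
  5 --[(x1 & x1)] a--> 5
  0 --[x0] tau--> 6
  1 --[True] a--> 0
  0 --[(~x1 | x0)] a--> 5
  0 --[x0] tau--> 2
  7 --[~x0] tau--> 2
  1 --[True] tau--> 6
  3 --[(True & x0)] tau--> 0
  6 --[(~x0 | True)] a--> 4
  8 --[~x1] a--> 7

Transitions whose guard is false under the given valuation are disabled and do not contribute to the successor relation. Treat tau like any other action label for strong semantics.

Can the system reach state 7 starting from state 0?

Guard filter leaves 17 enabled edge(s).
L0 = {0}
L1 = {2,5,6,7}  now seen {0,2,5,6,7}
L2 = {1,3,4}  now seen {0,1,2,3,4,5,6,7}
L3 = {8}  now seen {0,1,2,3,4,5,6,7,8}
Reachable = {0,1,2,3,4,5,6,7,8}
trace reaching 7: b

Answer: REACHABLE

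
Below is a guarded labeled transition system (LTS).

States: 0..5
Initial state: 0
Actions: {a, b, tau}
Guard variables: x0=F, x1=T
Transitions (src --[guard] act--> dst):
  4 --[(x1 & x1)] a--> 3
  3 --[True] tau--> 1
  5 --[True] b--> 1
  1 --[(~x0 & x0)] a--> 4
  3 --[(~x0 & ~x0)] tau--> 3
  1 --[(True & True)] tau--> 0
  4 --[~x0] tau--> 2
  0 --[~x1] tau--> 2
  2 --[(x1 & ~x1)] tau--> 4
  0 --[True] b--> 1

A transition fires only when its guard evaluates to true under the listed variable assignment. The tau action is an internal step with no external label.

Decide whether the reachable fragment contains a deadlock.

R = {0,1}
  0: b→1  [deg 1]
  1: tau→0  [deg 1]

Answer: DEADLOCK-FREE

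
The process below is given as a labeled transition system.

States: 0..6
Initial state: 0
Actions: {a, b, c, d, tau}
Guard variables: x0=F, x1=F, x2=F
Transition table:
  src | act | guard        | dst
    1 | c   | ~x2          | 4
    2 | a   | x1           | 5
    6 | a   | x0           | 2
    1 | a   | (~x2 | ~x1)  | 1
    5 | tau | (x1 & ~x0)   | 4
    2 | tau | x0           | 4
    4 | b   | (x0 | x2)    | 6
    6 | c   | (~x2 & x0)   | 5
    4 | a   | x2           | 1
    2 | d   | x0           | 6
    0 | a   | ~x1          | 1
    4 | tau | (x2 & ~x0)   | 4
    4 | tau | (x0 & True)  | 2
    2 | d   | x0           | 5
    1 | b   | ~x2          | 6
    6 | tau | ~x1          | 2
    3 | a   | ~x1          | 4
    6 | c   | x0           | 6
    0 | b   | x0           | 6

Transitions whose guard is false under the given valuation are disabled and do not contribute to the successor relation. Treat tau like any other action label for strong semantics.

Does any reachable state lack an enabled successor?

R = {0,1,2,4,6}
  0: a→1  [deg 1]
  1: a→1  b→6  c→4  [deg 3]
  2: ∅  [STUCK]
  4: ∅  [STUCK]
  6: tau→2  [deg 1]
Path to 2: a·b·tau

Answer: DEADLOCK at state 2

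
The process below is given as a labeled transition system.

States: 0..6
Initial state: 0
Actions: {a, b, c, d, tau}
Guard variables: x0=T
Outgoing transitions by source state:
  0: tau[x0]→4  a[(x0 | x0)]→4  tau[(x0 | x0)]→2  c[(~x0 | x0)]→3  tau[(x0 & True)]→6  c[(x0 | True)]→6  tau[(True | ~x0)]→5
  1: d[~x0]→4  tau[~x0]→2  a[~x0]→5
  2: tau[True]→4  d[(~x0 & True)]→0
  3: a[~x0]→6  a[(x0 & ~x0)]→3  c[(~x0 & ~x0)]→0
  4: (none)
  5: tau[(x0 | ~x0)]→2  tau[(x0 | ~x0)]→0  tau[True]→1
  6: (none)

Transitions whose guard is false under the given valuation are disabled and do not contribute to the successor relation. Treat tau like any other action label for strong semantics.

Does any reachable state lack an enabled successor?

Reach set: {0,1,2,3,4,5,6}
  0: a→4  c→3  c→6  tau→2  tau→4  tau→5  tau→6  [deg 7]
  1: ∅  [STUCK]
  2: tau→4  [deg 1]
  3: ∅  [STUCK]
  4: ∅  [STUCK]
  5: tau→0  tau→1  tau→2  [deg 3]
  6: ∅  [STUCK]
witness 1: tau·tau

Answer: DEADLOCK at state 1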